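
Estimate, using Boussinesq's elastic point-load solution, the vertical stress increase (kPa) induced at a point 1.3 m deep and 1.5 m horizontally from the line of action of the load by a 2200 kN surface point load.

Δσ_z ≈ 74.9 kPa

Boussinesq vertical stress below a point load on an elastic half-space:
Δσ_z = 3P/(2πz²) · [1 + (r/z)²]^(−5/2)
r/z = 1.5/1.3 = 1.1538; [1+(r/z)²]^(−5/2) = 0.1205.
Δσ_z = 3×2200/(2π×1.3²) × 0.1205 = 621.55 × 0.1205 = 74.9 kPa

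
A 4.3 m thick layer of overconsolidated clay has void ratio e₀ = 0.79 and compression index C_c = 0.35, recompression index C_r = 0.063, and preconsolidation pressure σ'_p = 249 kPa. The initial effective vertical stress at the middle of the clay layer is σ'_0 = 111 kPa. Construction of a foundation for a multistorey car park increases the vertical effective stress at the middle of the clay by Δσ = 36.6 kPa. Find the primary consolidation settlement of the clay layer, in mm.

Final effective stress: σ'_f = 111 + 36.6 = 147.6 kPa.
σ'_f = 147.6 ≤ σ'_p = 249 kPa, so the clay remains overconsolidated and only the recompression index applies:
S_c = C_r·H/(1+e₀)·log₁₀(σ'_f/σ'_0) = 0.063×4.3/1.79×log₁₀(147.6/111)
    = 0.15134 × 0.12376 = 0.01873 m

S_c ≈ 18.7 mm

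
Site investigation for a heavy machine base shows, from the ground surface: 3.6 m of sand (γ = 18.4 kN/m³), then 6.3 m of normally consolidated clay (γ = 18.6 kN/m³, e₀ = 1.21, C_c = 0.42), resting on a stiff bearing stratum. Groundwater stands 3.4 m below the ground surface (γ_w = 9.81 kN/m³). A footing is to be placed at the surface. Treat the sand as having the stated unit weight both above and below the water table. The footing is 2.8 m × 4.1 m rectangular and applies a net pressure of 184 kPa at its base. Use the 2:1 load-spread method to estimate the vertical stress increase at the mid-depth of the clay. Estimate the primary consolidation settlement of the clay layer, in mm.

Mid-depth of clay below the ground surface: z = 3.6 + 6.3/2 = 6.75 m.
Total vertical stress at mid-clay: σ_v = 18.4×3.6 + 18.6×3.15 = 124.83 kPa.
Pore pressure: u = 9.81×(6.75 − 3.4) = 32.864 kPa.
Initial effective stress: σ'_0 = σ_v − u = 124.83 − 32.864 = 91.966 kPa.
Stress increase at mid-clay by the 2:1 spreading method:
Δσ = qBL/((B+z)(L+z)) = 184×2.8×4.1/((2.8+6.75)(4.1+6.75)) = 20.386 kPa
Final effective stress: σ'_f = σ'_0 + Δσ = 91.966 + 20.386 = 112.35 kPa.
Normally consolidated clay, so the full stress increment lies on the virgin compression line:
S_c = C_c·H/(1+e₀)·log₁₀(σ'_f/σ'_0) = 0.42×6.3/(1+1.21)×log₁₀(112.35/91.966)
    = 1.1973 × 0.086946 = 0.1041 m

S_c ≈ 104 mm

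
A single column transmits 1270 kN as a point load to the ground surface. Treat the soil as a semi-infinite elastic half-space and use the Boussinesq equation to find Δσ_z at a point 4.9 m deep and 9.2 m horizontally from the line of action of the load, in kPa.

Boussinesq vertical stress below a point load on an elastic half-space:
Δσ_z = 3P/(2πz²) · [1 + (r/z)²]^(−5/2)
r/z = 9.2/4.9 = 1.8776; [1+(r/z)²]^(−5/2) = 0.022957.
Δσ_z = 3×1270/(2π×4.9²) × 0.022957 = 25.255 × 0.022957 = 0.5798 kPa

Δσ_z ≈ 0.58 kPa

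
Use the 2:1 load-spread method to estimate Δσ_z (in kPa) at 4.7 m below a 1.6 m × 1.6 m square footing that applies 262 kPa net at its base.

Δσ_z ≈ 16.9 kPa

By the 2:1 method the load spreads at 1 horizontal : 2 vertical, so at depth z the loaded area has grown by z in each plan dimension:
Δσ = qBL/((B+z)(L+z)) = 262×1.6×1.6/((1.6+4.7)(1.6+4.7)) = 16.899 kPa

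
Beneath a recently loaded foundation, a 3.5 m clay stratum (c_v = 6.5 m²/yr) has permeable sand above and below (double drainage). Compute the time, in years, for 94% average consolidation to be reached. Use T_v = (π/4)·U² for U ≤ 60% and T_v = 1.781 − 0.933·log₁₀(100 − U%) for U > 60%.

Drainage path length: H_d = H/2 = 1.75 m (double drainage).
U > 60%: T_v = 1.781 − 0.933·log₁₀(100 − 94) = 1.055.
t = T_v·H_d²/c_v = 1.055×1.75²/6.5 = 0.4971 years.

t ≈ 0.497 years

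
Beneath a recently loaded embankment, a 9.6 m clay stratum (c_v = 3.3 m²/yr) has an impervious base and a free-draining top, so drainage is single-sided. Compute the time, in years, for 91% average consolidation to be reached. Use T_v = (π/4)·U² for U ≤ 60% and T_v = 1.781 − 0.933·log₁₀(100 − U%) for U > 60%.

Drainage path length: H_d = H = 9.6 m (single drainage).
U > 60%: T_v = 1.781 − 0.933·log₁₀(100 − 91) = 0.89069.
t = T_v·H_d²/c_v = 0.89069×9.6²/3.3 = 24.87 years.

t ≈ 24.9 years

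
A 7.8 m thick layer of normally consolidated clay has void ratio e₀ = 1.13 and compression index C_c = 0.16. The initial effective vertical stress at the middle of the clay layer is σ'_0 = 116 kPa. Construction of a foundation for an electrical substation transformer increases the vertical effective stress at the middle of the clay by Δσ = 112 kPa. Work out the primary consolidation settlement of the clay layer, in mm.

S_c ≈ 172 mm

Final effective stress: σ'_f = σ'_0 + Δσ = 116 + 112 = 228 kPa.
Normally consolidated clay, so the full stress increment lies on the virgin compression line:
S_c = C_c·H/(1+e₀)·log₁₀(σ'_f/σ'_0) = 0.16×7.8/(1+1.13)×log₁₀(228/116)
    = 0.58592 × 0.29348 = 0.172 m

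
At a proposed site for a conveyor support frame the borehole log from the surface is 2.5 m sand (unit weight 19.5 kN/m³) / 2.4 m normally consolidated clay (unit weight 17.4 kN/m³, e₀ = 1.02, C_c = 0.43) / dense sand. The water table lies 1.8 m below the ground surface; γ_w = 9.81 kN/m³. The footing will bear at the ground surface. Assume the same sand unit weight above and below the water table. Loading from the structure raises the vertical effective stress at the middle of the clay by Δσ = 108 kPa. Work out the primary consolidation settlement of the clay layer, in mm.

S_c ≈ 252 mm

Mid-depth of clay below the ground surface: z = 2.5 + 2.4/2 = 3.7 m.
Total vertical stress at mid-clay: σ_v = 19.5×2.5 + 17.4×1.2 = 69.63 kPa.
Pore pressure: u = 9.81×(3.7 − 1.8) = 18.639 kPa.
Initial effective stress: σ'_0 = σ_v − u = 69.63 − 18.639 = 50.991 kPa.
Final effective stress: σ'_f = σ'_0 + Δσ = 50.991 + 108 = 158.99 kPa.
Normally consolidated clay, so the full stress increment lies on the virgin compression line:
S_c = C_c·H/(1+e₀)·log₁₀(σ'_f/σ'_0) = 0.43×2.4/(1+1.02)×log₁₀(158.99/50.991)
    = 0.51089 × 0.49388 = 0.2523 m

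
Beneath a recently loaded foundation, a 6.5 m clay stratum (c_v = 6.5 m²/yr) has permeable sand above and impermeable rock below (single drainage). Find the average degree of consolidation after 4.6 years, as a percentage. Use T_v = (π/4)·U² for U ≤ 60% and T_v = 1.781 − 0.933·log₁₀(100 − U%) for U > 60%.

Drainage path length: H_d = H = 6.5 m (single drainage).
T_v = c_v·t/H_d² = 6.5×4.6/6.5² = 0.70769.
T_v = 0.70769 corresponds to the U > 60% branch:
U = 1 − 10^((1.781 − T_v)/0.933)/100 = 0.8586

U ≈ 85.9 %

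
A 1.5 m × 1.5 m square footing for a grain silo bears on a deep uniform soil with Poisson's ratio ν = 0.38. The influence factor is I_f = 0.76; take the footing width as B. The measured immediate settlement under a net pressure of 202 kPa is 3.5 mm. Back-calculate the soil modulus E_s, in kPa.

S_e = q·B·(1−ν²)/E_s · I_f  ⇒  E_s = q·B·(1−ν²)·I_f / S_e.
E_s = 202 × 1.5 × 0.8556 × 0.76 / 0.0035 = 56290 kPa

E_s ≈ 56300 kPa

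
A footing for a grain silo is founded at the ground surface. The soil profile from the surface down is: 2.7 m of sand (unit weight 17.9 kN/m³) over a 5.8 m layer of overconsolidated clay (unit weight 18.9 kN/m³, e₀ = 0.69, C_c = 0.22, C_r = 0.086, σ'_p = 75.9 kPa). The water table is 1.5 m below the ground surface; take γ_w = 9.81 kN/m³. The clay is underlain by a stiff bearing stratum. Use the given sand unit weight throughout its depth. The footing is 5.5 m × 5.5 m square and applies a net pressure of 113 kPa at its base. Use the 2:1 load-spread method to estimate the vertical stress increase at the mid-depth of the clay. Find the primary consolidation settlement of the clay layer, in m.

Mid-depth of clay below the ground surface: z = 2.7 + 5.8/2 = 5.6 m.
Total vertical stress at mid-clay: σ_v = 17.9×2.7 + 18.9×2.9 = 103.14 kPa.
Pore pressure: u = 9.81×(5.6 − 1.5) = 40.221 kPa.
Initial effective stress: σ'_0 = σ_v − u = 103.14 − 40.221 = 62.919 kPa.
Stress increase at mid-clay by the 2:1 spreading method:
Δσ = qBL/((B+z)(L+z)) = 113×5.5×5.5/((5.5+5.6)(5.5+5.6)) = 27.743 kPa
Final effective stress: σ'_f = 62.919 + 27.743 = 90.662 kPa.
σ'_f = 90.662 > σ'_p = 75.9 kPa, so the stress path crosses the preconsolidation pressure — recompression up to σ'_p, then virgin compression beyond:
S_c = H/(1+e₀)·[C_r·log₁₀(σ'_p/σ'_0) + C_c·log₁₀(σ'_f/σ'_p)]
    = 5.8/1.69 × [0.086×log₁₀(75.9/62.919) + 0.22×log₁₀(90.662/75.9)]
    = 3.432 × [0.0070056 + 0.01698] = 0.08232 m

S_c ≈ 0.0823 m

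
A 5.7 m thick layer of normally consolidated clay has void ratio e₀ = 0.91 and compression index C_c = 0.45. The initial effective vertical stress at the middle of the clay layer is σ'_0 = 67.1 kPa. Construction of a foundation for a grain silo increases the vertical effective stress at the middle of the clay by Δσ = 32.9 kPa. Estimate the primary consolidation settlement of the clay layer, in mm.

Final effective stress: σ'_f = σ'_0 + Δσ = 67.1 + 32.9 = 100 kPa.
Normally consolidated clay, so the full stress increment lies on the virgin compression line:
S_c = C_c·H/(1+e₀)·log₁₀(σ'_f/σ'_0) = 0.45×5.7/(1+0.91)×log₁₀(100/67.1)
    = 1.3429 × 0.17328 = 0.2327 m

S_c ≈ 233 mm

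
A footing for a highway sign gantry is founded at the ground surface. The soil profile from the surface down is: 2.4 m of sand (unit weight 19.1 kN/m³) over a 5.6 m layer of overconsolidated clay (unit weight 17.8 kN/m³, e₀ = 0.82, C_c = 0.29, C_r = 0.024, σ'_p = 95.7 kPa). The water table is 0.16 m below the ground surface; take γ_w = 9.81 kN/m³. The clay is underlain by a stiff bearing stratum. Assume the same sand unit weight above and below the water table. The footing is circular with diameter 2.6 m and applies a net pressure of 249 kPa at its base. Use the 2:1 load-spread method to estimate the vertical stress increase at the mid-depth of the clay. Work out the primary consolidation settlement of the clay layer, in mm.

S_c ≈ 15 mm

Mid-depth of clay below the ground surface: z = 2.4 + 5.6/2 = 5.2 m.
Total vertical stress at mid-clay: σ_v = 19.1×2.4 + 17.8×2.8 = 95.68 kPa.
Pore pressure: u = 9.81×(5.2 − 0.16) = 49.442 kPa.
Initial effective stress: σ'_0 = σ_v − u = 95.68 − 49.442 = 46.238 kPa.
Stress increase at mid-clay by the 2:1 spreading method:
Δσ ≈ qD²/(D+z)² = 249×2.6²/(2.6+5.2)² = 27.667 kPa
Final effective stress: σ'_f = 46.238 + 27.667 = 73.905 kPa.
σ'_f = 73.905 ≤ σ'_p = 95.7 kPa, so the clay remains overconsolidated and only the recompression index applies:
S_c = C_r·H/(1+e₀)·log₁₀(σ'_f/σ'_0) = 0.024×5.6/1.82×log₁₀(73.905/46.238)
    = 0.073846 × 0.20367 = 0.01504 m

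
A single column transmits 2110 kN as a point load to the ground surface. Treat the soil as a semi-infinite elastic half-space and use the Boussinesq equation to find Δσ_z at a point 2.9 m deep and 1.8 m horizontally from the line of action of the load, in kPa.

Δσ_z ≈ 53 kPa

Boussinesq vertical stress below a point load on an elastic half-space:
Δσ_z = 3P/(2πz²) · [1 + (r/z)²]^(−5/2)
r/z = 1.8/2.9 = 0.62069; [1+(r/z)²]^(−5/2) = 0.44277.
Δσ_z = 3×2110/(2π×2.9²) × 0.44277 = 119.79 × 0.44277 = 53.04 kPa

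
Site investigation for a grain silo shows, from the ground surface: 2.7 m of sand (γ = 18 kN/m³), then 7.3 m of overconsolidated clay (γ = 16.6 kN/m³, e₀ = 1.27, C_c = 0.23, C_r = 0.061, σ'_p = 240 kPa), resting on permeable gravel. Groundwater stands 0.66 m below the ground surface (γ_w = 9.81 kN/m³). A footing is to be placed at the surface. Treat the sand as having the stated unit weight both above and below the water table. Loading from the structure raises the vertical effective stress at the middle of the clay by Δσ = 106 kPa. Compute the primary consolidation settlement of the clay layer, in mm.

S_c ≈ 93.2 mm

Mid-depth of clay below the ground surface: z = 2.7 + 7.3/2 = 6.35 m.
Total vertical stress at mid-clay: σ_v = 18×2.7 + 16.6×3.65 = 109.19 kPa.
Pore pressure: u = 9.81×(6.35 − 0.66) = 55.819 kPa.
Initial effective stress: σ'_0 = σ_v − u = 109.19 − 55.819 = 53.371 kPa.
Final effective stress: σ'_f = 53.371 + 106 = 159.37 kPa.
σ'_f = 159.37 ≤ σ'_p = 240 kPa, so the clay remains overconsolidated and only the recompression index applies:
S_c = C_r·H/(1+e₀)·log₁₀(σ'_f/σ'_0) = 0.061×7.3/2.27×log₁₀(159.37/53.371)
    = 0.19617 × 0.4751 = 0.0932 m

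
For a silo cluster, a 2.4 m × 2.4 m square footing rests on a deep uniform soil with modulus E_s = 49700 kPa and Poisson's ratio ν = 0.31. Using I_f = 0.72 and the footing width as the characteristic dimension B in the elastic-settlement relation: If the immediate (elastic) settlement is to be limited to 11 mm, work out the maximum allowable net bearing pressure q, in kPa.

S_e = q·B·(1−ν²)/E_s · I_f  ⇒  q = S_e·E_s / (B·(1−ν²)·I_f).
q = 0.011 × 49700 / (2.4 × 0.9039 × 0.72) = 350 kPa

q ≈ 350 kPa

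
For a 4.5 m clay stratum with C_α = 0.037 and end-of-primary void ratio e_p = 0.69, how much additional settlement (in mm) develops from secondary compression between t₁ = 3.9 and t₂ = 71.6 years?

S_s ≈ 125 mm

Secondary compression: S_s = C_α·H/(1+e_p)·log₁₀(t₂/t₁)
S_s = 0.037×4.5/(1+0.69)×log₁₀(71.6/3.9)
    = 0.09852 × 1.264 = 0.1245 m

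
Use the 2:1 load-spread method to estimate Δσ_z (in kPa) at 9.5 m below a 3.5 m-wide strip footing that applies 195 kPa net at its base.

Δσ_z ≈ 52.5 kPa

By the 2:1 method the load spreads at 1 horizontal : 2 vertical, so at depth z the loaded area has grown by z in each plan dimension:
Δσ = qB/(B+z) = 195×3.5/(3.5+9.5) = 52.5 kPa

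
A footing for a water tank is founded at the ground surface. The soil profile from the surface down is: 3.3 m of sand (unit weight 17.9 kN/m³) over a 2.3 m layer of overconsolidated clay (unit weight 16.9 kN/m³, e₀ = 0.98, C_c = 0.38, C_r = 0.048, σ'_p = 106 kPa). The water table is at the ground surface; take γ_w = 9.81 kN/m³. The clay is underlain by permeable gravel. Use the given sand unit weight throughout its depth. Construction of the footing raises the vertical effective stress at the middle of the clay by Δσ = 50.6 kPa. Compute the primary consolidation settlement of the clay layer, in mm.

S_c ≈ 21.7 mm

Mid-depth of clay below the ground surface: z = 3.3 + 2.3/2 = 4.45 m.
Total vertical stress at mid-clay: σ_v = 17.9×3.3 + 16.9×1.15 = 78.505 kPa.
Pore pressure: u = 9.81×(4.45 − 0) = 43.655 kPa.
Initial effective stress: σ'_0 = σ_v − u = 78.505 − 43.655 = 34.85 kPa.
Final effective stress: σ'_f = 34.85 + 50.6 = 85.45 kPa.
σ'_f = 85.45 ≤ σ'_p = 106 kPa, so the clay remains overconsolidated and only the recompression index applies:
S_c = C_r·H/(1+e₀)·log₁₀(σ'_f/σ'_0) = 0.048×2.3/1.98×log₁₀(85.45/34.85)
    = 0.055757 × 0.38951 = 0.02172 m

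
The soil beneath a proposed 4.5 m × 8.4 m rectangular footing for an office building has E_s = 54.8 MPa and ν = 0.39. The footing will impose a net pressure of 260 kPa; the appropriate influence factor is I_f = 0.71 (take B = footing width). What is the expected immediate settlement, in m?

Immediate (elastic) settlement: S_e = q·B·(1−ν²)/E_s · I_f.
E_s = 54.8 MPa = 54800 kPa.
S_e = 260 × 4.5 × (1 − 0.39²) / 54800 × 0.71
    = 260 × 4.5 × 0.8479 / 54800 × 0.71
    = 0.01285 m

S_e ≈ 0.0129 m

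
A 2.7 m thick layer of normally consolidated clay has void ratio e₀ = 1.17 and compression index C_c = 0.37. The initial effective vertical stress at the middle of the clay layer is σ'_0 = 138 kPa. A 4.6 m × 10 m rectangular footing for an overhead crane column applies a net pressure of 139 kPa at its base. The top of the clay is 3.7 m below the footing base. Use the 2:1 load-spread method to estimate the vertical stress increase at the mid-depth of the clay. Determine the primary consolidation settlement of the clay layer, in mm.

Mid-depth of clay below the footing base: z = 3.7 + 2.7/2 = 5.05 m.
Stress increase at mid-clay by the 2:1 spreading method:
Δσ = qBL/((B+z)(L+z)) = 139×4.6×10/((4.6+5.05)(10+5.05)) = 44.026 kPa
Final effective stress: σ'_f = σ'_0 + Δσ = 138 + 44.026 = 182.03 kPa.
Normally consolidated clay, so the full stress increment lies on the virgin compression line:
S_c = C_c·H/(1+e₀)·log₁₀(σ'_f/σ'_0) = 0.37×2.7/(1+1.17)×log₁₀(182.03/138)
    = 0.46037 × 0.12026 = 0.05536 m

S_c ≈ 55.4 mm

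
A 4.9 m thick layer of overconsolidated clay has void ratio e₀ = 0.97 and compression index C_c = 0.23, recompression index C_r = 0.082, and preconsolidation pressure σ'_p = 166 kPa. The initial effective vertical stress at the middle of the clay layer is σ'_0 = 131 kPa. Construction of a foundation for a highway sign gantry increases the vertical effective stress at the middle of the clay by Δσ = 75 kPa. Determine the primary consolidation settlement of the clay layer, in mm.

Final effective stress: σ'_f = 131 + 75 = 206 kPa.
σ'_f = 206 > σ'_p = 166 kPa, so the stress path crosses the preconsolidation pressure — recompression up to σ'_p, then virgin compression beyond:
S_c = H/(1+e₀)·[C_r·log₁₀(σ'_p/σ'_0) + C_c·log₁₀(σ'_f/σ'_p)]
    = 4.9/1.97 × [0.082×log₁₀(166/131) + 0.23×log₁₀(206/166)]
    = 2.4873 × [0.0084326 + 0.021565] = 0.07461 m

S_c ≈ 74.6 mm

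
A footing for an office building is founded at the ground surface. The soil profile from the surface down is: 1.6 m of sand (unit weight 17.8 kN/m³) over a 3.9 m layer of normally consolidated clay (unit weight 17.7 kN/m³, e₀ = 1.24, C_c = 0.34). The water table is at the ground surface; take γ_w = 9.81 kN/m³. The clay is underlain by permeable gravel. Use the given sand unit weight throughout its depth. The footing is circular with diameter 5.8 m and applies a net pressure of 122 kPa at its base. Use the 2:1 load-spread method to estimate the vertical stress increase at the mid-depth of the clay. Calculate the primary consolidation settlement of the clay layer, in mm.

S_c ≈ 252 mm

Mid-depth of clay below the ground surface: z = 1.6 + 3.9/2 = 3.55 m.
Total vertical stress at mid-clay: σ_v = 17.8×1.6 + 17.7×1.95 = 62.995 kPa.
Pore pressure: u = 9.81×(3.55 − 0) = 34.825 kPa.
Initial effective stress: σ'_0 = σ_v − u = 62.995 − 34.825 = 28.17 kPa.
Stress increase at mid-clay by the 2:1 spreading method:
Δσ ≈ qD²/(D+z)² = 122×5.8²/(5.8+3.55)² = 46.945 kPa
Final effective stress: σ'_f = σ'_0 + Δσ = 28.17 + 46.945 = 75.115 kPa.
Normally consolidated clay, so the full stress increment lies on the virgin compression line:
S_c = C_c·H/(1+e₀)·log₁₀(σ'_f/σ'_0) = 0.34×3.9/(1+1.24)×log₁₀(75.115/28.17)
    = 0.59196 × 0.42594 = 0.2521 m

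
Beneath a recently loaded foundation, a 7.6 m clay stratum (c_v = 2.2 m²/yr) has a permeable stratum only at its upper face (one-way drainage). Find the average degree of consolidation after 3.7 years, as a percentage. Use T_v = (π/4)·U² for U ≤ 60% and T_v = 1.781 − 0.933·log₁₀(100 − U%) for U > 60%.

Drainage path length: H_d = H = 7.6 m (single drainage).
T_v = c_v·t/H_d² = 2.2×3.7/7.6² = 0.14093.
T_v = 0.14093 corresponds to the U ≤ 60% branch:
U = √(4T_v/π) = 0.4236

U ≈ 42.4 %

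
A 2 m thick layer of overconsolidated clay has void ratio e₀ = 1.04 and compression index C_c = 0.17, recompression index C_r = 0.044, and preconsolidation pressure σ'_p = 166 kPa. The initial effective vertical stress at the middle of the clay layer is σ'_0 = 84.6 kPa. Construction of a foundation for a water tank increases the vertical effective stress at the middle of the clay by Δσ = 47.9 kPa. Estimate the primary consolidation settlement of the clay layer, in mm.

S_c ≈ 8.41 mm

Final effective stress: σ'_f = 84.6 + 47.9 = 132.5 kPa.
σ'_f = 132.5 ≤ σ'_p = 166 kPa, so the clay remains overconsolidated and only the recompression index applies:
S_c = C_r·H/(1+e₀)·log₁₀(σ'_f/σ'_0) = 0.044×2/2.04×log₁₀(132.5/84.6)
    = 0.043137 × 0.19485 = 0.008405 m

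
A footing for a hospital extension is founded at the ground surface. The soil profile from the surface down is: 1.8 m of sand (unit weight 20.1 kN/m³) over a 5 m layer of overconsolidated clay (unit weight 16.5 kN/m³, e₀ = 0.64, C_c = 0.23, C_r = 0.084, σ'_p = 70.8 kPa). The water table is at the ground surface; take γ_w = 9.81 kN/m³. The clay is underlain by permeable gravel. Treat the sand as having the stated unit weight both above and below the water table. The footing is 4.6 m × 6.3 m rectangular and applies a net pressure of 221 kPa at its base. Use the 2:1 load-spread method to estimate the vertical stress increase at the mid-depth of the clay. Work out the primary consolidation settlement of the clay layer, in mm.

Mid-depth of clay below the ground surface: z = 1.8 + 5/2 = 4.3 m.
Total vertical stress at mid-clay: σ_v = 20.1×1.8 + 16.5×2.5 = 77.43 kPa.
Pore pressure: u = 9.81×(4.3 − 0) = 42.183 kPa.
Initial effective stress: σ'_0 = σ_v − u = 77.43 − 42.183 = 35.247 kPa.
Stress increase at mid-clay by the 2:1 spreading method:
Δσ = qBL/((B+z)(L+z)) = 221×4.6×6.3/((4.6+4.3)(6.3+4.3)) = 67.888 kPa
Final effective stress: σ'_f = 35.247 + 67.888 = 103.14 kPa.
σ'_f = 103.14 > σ'_p = 70.8 kPa, so the stress path crosses the preconsolidation pressure — recompression up to σ'_p, then virgin compression beyond:
S_c = H/(1+e₀)·[C_r·log₁₀(σ'_p/σ'_0) + C_c·log₁₀(σ'_f/σ'_p)]
    = 5/1.64 × [0.084×log₁₀(70.8/35.247) + 0.23×log₁₀(103.14/70.8)]
    = 3.0488 × [0.025445 + 0.037581] = 0.1922 m

S_c ≈ 192 mm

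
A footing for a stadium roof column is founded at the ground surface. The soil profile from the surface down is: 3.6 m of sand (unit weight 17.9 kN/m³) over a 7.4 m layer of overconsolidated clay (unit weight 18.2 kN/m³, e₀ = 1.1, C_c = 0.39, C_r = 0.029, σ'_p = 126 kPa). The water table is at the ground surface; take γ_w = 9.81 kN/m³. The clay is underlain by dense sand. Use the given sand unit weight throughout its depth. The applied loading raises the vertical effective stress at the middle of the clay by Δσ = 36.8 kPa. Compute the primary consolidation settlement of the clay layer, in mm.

S_c ≈ 21.2 mm

Mid-depth of clay below the ground surface: z = 3.6 + 7.4/2 = 7.3 m.
Total vertical stress at mid-clay: σ_v = 17.9×3.6 + 18.2×3.7 = 131.78 kPa.
Pore pressure: u = 9.81×(7.3 − 0) = 71.613 kPa.
Initial effective stress: σ'_0 = σ_v − u = 131.78 − 71.613 = 60.167 kPa.
Final effective stress: σ'_f = 60.167 + 36.8 = 96.967 kPa.
σ'_f = 96.967 ≤ σ'_p = 126 kPa, so the clay remains overconsolidated and only the recompression index applies:
S_c = C_r·H/(1+e₀)·log₁₀(σ'_f/σ'_0) = 0.029×7.4/2.1×log₁₀(96.967/60.167)
    = 0.10219 × 0.20727 = 0.02118 m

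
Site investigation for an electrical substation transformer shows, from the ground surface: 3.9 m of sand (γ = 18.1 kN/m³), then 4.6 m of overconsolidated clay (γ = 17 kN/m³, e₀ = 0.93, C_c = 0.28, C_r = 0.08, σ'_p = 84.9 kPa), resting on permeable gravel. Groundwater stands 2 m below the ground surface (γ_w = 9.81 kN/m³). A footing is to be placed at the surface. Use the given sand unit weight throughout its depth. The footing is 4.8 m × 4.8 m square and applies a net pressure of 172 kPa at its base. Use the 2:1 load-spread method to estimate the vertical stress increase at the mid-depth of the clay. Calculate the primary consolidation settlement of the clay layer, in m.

S_c ≈ 0.0688 m

Mid-depth of clay below the ground surface: z = 3.9 + 4.6/2 = 6.2 m.
Total vertical stress at mid-clay: σ_v = 18.1×3.9 + 17×2.3 = 109.69 kPa.
Pore pressure: u = 9.81×(6.2 − 2) = 41.202 kPa.
Initial effective stress: σ'_0 = σ_v − u = 109.69 − 41.202 = 68.488 kPa.
Stress increase at mid-clay by the 2:1 spreading method:
Δσ = qBL/((B+z)(L+z)) = 172×4.8×4.8/((4.8+6.2)(4.8+6.2)) = 32.751 kPa
Final effective stress: σ'_f = 68.488 + 32.751 = 101.24 kPa.
σ'_f = 101.24 > σ'_p = 84.9 kPa, so the stress path crosses the preconsolidation pressure — recompression up to σ'_p, then virgin compression beyond:
S_c = H/(1+e₀)·[C_r·log₁₀(σ'_p/σ'_0) + C_c·log₁₀(σ'_f/σ'_p)]
    = 4.6/1.93 × [0.08×log₁₀(84.9/68.488) + 0.28×log₁₀(101.24/84.9)]
    = 2.3834 × [0.0074635 + 0.021404] = 0.0688 m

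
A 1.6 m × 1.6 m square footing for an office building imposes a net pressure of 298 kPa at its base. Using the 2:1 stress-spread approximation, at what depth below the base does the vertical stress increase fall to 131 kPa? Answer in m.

z ≈ 0.813 m

2:1 spreading — at depth z the loaded area has grown by z in each plan dimension:
qB²/(B+z)² = Δσ_z ⇒ z = B(√(q/Δσ_z) − 1) = 1.6×(√(298/131) − 1) = 0.8132 m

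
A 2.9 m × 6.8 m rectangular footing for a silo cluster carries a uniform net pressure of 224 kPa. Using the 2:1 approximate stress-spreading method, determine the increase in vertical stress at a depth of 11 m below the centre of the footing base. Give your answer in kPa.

Δσ_z ≈ 17.9 kPa

By the 2:1 method the load spreads at 1 horizontal : 2 vertical, so at depth z the loaded area has grown by z in each plan dimension:
Δσ = qBL/((B+z)(L+z)) = 224×2.9×6.8/((2.9+11)(6.8+11)) = 17.853 kPa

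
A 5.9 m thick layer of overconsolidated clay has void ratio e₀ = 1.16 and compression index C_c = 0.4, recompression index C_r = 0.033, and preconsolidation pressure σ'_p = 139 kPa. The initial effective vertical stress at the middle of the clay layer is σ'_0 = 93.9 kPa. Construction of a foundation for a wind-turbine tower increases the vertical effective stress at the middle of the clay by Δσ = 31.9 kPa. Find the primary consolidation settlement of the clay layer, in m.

Final effective stress: σ'_f = 93.9 + 31.9 = 125.8 kPa.
σ'_f = 125.8 ≤ σ'_p = 139 kPa, so the clay remains overconsolidated and only the recompression index applies:
S_c = C_r·H/(1+e₀)·log₁₀(σ'_f/σ'_0) = 0.033×5.9/2.16×log₁₀(125.8/93.9)
    = 0.09014 × 0.12702 = 0.01145 m

S_c ≈ 0.0114 m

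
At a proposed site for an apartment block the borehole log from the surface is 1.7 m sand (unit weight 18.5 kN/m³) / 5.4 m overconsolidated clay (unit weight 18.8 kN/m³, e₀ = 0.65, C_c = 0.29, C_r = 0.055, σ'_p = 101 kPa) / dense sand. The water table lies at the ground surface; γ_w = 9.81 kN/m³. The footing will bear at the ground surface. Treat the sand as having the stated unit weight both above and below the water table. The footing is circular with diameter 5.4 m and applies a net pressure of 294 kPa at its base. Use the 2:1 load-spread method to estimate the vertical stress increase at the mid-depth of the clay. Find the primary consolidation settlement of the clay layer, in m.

S_c ≈ 0.173 m

Mid-depth of clay below the ground surface: z = 1.7 + 5.4/2 = 4.4 m.
Total vertical stress at mid-clay: σ_v = 18.5×1.7 + 18.8×2.7 = 82.21 kPa.
Pore pressure: u = 9.81×(4.4 − 0) = 43.164 kPa.
Initial effective stress: σ'_0 = σ_v − u = 82.21 − 43.164 = 39.046 kPa.
Stress increase at mid-clay by the 2:1 spreading method:
Δσ ≈ qD²/(D+z)² = 294×5.4²/(5.4+4.4)² = 89.265 kPa
Final effective stress: σ'_f = 39.046 + 89.265 = 128.31 kPa.
σ'_f = 128.31 > σ'_p = 101 kPa, so the stress path crosses the preconsolidation pressure — recompression up to σ'_p, then virgin compression beyond:
S_c = H/(1+e₀)·[C_r·log₁₀(σ'_p/σ'_0) + C_c·log₁₀(σ'_f/σ'_p)]
    = 5.4/1.65 × [0.055×log₁₀(101/39.046) + 0.29×log₁₀(128.31/101)]
    = 3.2727 × [0.022701 + 0.030142] = 0.1729 m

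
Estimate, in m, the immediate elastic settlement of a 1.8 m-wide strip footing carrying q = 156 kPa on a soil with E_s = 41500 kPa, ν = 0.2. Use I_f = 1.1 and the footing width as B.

S_e ≈ 0.00715 m

Immediate (elastic) settlement: S_e = q·B·(1−ν²)/E_s · I_f.
S_e = 156 × 1.8 × (1 − 0.2²) / 41500 × 1.1
    = 156 × 1.8 × 0.96 / 41500 × 1.1
    = 0.007145 m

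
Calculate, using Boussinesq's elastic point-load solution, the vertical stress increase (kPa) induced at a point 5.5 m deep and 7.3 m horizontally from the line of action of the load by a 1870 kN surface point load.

Boussinesq vertical stress below a point load on an elastic half-space:
Δσ_z = 3P/(2πz²) · [1 + (r/z)²]^(−5/2)
r/z = 7.3/5.5 = 1.3273; [1+(r/z)²]^(−5/2) = 0.0789.
Δσ_z = 3×1870/(2π×5.5²) × 0.0789 = 29.516 × 0.0789 = 2.329 kPa

Δσ_z ≈ 2.33 kPa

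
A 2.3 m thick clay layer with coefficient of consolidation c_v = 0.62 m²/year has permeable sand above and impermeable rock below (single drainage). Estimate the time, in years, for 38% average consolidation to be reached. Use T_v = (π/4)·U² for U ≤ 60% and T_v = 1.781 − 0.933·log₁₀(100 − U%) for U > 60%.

t ≈ 0.968 years

Drainage path length: H_d = H = 2.3 m (single drainage).
U ≤ 60%: T_v = (π/4)·U² = (π/4)×0.38² = 0.11341.
t = T_v·H_d²/c_v = 0.11341×2.3²/0.62 = 0.9676 years.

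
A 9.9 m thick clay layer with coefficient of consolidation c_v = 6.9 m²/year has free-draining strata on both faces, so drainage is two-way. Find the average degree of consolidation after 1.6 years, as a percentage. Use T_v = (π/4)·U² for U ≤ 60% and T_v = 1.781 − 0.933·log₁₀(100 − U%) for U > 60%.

Drainage path length: H_d = H/2 = 4.95 m (double drainage).
T_v = c_v·t/H_d² = 6.9×1.6/4.95² = 0.45057.
T_v = 0.45057 corresponds to the U > 60% branch:
U = 1 − 10^((1.781 − T_v)/0.933)/100 = 0.7333

U ≈ 73.3 %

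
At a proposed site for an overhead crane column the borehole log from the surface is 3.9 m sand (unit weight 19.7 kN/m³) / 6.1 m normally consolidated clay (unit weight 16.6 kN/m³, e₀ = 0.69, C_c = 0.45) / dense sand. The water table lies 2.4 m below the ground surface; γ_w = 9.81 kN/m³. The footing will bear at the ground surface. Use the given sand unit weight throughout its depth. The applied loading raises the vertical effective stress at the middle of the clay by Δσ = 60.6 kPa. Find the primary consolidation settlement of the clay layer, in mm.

Mid-depth of clay below the ground surface: z = 3.9 + 6.1/2 = 6.95 m.
Total vertical stress at mid-clay: σ_v = 19.7×3.9 + 16.6×3.05 = 127.46 kPa.
Pore pressure: u = 9.81×(6.95 − 2.4) = 44.636 kPa.
Initial effective stress: σ'_0 = σ_v − u = 127.46 − 44.636 = 82.824 kPa.
Final effective stress: σ'_f = σ'_0 + Δσ = 82.824 + 60.6 = 143.42 kPa.
Normally consolidated clay, so the full stress increment lies on the virgin compression line:
S_c = C_c·H/(1+e₀)·log₁₀(σ'_f/σ'_0) = 0.45×6.1/(1+0.69)×log₁₀(143.42/82.824)
    = 1.6243 × 0.23845 = 0.3873 m

S_c ≈ 387 mm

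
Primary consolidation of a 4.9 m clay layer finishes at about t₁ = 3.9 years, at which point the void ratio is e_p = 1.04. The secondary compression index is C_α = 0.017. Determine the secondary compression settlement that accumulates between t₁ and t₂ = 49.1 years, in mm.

S_s ≈ 44.9 mm

Secondary compression: S_s = C_α·H/(1+e_p)·log₁₀(t₂/t₁)
S_s = 0.017×4.9/(1+1.04)×log₁₀(49.1/3.9)
    = 0.04083 × 1.1 = 0.04492 m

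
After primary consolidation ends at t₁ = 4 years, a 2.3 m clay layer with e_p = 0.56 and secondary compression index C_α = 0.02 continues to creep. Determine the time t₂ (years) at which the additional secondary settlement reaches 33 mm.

t₂ ≈ 52.6 years

S_s = C_α·H/(1+e_p)·log₁₀(t₂/t₁) ⇒ log₁₀(t₂/t₁) = S_s·(1+e_p)/(C_α·H).
log₁₀(t₂/t₁) = 0.033 × (1+0.56) / (0.02×2.3) = 1.119
t₂ = t₁ × 10^1.119 = 4 × 13.16 = 52.62 years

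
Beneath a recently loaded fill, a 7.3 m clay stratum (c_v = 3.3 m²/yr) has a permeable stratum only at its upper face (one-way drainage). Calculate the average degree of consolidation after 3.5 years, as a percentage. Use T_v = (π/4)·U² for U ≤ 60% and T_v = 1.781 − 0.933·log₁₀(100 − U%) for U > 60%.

U ≈ 52.5 %

Drainage path length: H_d = H = 7.3 m (single drainage).
T_v = c_v·t/H_d² = 3.3×3.5/7.3² = 0.21674.
T_v = 0.21674 corresponds to the U ≤ 60% branch:
U = √(4T_v/π) = 0.5253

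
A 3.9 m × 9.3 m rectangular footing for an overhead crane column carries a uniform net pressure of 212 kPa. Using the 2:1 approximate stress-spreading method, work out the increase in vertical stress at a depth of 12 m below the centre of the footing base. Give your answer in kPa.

Δσ_z ≈ 22.7 kPa

By the 2:1 method the load spreads at 1 horizontal : 2 vertical, so at depth z the loaded area has grown by z in each plan dimension:
Δσ = qBL/((B+z)(L+z)) = 212×3.9×9.3/((3.9+12)(9.3+12)) = 22.704 kPa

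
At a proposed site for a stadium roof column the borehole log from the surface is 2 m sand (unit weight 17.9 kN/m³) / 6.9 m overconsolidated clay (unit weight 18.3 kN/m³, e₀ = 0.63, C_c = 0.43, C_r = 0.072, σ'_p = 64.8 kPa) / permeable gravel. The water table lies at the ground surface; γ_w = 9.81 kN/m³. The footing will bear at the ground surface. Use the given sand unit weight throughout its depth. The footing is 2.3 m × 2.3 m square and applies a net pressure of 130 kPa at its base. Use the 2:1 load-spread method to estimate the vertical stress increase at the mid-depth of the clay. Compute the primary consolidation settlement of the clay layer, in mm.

S_c ≈ 29.7 mm

Mid-depth of clay below the ground surface: z = 2 + 6.9/2 = 5.45 m.
Total vertical stress at mid-clay: σ_v = 17.9×2 + 18.3×3.45 = 98.935 kPa.
Pore pressure: u = 9.81×(5.45 − 0) = 53.465 kPa.
Initial effective stress: σ'_0 = σ_v − u = 98.935 − 53.465 = 45.47 kPa.
Stress increase at mid-clay by the 2:1 spreading method:
Δσ = qBL/((B+z)(L+z)) = 130×2.3×2.3/((2.3+5.45)(2.3+5.45)) = 11.45 kPa
Final effective stress: σ'_f = 45.47 + 11.45 = 56.92 kPa.
σ'_f = 56.92 ≤ σ'_p = 64.8 kPa, so the clay remains overconsolidated and only the recompression index applies:
S_c = C_r·H/(1+e₀)·log₁₀(σ'_f/σ'_0) = 0.072×6.9/1.63×log₁₀(56.92/45.47)
    = 0.30478 × 0.09754 = 0.02973 m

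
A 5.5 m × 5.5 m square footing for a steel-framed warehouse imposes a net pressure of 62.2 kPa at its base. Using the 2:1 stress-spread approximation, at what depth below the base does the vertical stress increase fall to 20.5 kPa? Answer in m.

2:1 spreading — at depth z the loaded area has grown by z in each plan dimension:
qB²/(B+z)² = Δσ_z ⇒ z = B(√(q/Δσ_z) − 1) = 5.5×(√(62.2/20.5) − 1) = 4.08 m

z ≈ 4.08 m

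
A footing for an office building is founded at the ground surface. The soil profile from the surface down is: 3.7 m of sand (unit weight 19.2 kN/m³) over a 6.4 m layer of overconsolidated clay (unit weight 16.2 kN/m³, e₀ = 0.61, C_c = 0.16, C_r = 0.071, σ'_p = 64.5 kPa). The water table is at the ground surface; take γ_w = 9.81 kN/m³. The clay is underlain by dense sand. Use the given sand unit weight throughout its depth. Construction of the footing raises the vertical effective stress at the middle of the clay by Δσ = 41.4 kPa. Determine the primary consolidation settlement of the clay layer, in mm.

S_c ≈ 131 mm

Mid-depth of clay below the ground surface: z = 3.7 + 6.4/2 = 6.9 m.
Total vertical stress at mid-clay: σ_v = 19.2×3.7 + 16.2×3.2 = 122.88 kPa.
Pore pressure: u = 9.81×(6.9 − 0) = 67.689 kPa.
Initial effective stress: σ'_0 = σ_v − u = 122.88 − 67.689 = 55.191 kPa.
Final effective stress: σ'_f = 55.191 + 41.4 = 96.591 kPa.
σ'_f = 96.591 > σ'_p = 64.5 kPa, so the stress path crosses the preconsolidation pressure — recompression up to σ'_p, then virgin compression beyond:
S_c = H/(1+e₀)·[C_r·log₁₀(σ'_p/σ'_0) + C_c·log₁₀(σ'_f/σ'_p)]
    = 6.4/1.61 × [0.071×log₁₀(64.5/55.191) + 0.16×log₁₀(96.591/64.5)]
    = 3.9752 × [0.0048061 + 0.02806] = 0.1306 m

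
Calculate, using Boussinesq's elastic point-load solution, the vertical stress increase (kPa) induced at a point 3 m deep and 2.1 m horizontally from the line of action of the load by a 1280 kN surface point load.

Boussinesq vertical stress below a point load on an elastic half-space:
Δσ_z = 3P/(2πz²) · [1 + (r/z)²]^(−5/2)
r/z = 2.1/3 = 0.7; [1+(r/z)²]^(−5/2) = 0.36901.
Δσ_z = 3×1280/(2π×3²) × 0.36901 = 67.906 × 0.36901 = 25.06 kPa

Δσ_z ≈ 25.1 kPa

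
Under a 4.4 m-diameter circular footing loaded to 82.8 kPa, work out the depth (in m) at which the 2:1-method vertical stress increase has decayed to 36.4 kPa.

z ≈ 2.24 m

2:1 spreading — at depth z the loaded area has grown by z in each plan dimension:
qD²/(D+z)² = Δσ_z ⇒ z = D(√(q/Δσ_z) − 1) = 4.4×(√(82.8/36.4) − 1) = 2.236 m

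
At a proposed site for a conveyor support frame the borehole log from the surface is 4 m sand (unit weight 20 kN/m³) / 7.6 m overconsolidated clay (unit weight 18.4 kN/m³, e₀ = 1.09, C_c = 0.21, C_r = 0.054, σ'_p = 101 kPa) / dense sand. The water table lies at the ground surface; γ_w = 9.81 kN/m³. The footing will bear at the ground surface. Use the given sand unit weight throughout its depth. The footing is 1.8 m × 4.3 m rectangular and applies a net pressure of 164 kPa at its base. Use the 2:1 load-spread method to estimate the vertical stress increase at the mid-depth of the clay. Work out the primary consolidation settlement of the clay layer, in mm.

Mid-depth of clay below the ground surface: z = 4 + 7.6/2 = 7.8 m.
Total vertical stress at mid-clay: σ_v = 20×4 + 18.4×3.8 = 149.92 kPa.
Pore pressure: u = 9.81×(7.8 − 0) = 76.518 kPa.
Initial effective stress: σ'_0 = σ_v − u = 149.92 − 76.518 = 73.402 kPa.
Stress increase at mid-clay by the 2:1 spreading method:
Δσ = qBL/((B+z)(L+z)) = 164×1.8×4.3/((1.8+7.8)(4.3+7.8)) = 10.928 kPa
Final effective stress: σ'_f = 73.402 + 10.928 = 84.33 kPa.
σ'_f = 84.33 ≤ σ'_p = 101 kPa, so the clay remains overconsolidated and only the recompression index applies:
S_c = C_r·H/(1+e₀)·log₁₀(σ'_f/σ'_0) = 0.054×7.6/2.09×log₁₀(84.33/73.402)
    = 0.19637 × 0.060274 = 0.01184 m

S_c ≈ 11.8 mm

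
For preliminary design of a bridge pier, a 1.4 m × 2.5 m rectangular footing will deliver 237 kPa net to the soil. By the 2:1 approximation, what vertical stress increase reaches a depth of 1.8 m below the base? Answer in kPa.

By the 2:1 method the load spreads at 1 horizontal : 2 vertical, so at depth z the loaded area has grown by z in each plan dimension:
Δσ = qBL/((B+z)(L+z)) = 237×1.4×2.5/((1.4+1.8)(2.5+1.8)) = 60.283 kPa

Δσ_z ≈ 60.3 kPa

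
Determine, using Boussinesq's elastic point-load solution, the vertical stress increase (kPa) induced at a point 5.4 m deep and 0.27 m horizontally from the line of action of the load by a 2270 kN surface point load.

Δσ_z ≈ 36.9 kPa

Boussinesq vertical stress below a point load on an elastic half-space:
Δσ_z = 3P/(2πz²) · [1 + (r/z)²]^(−5/2)
r/z = 0.27/5.4 = 0.05; [1+(r/z)²]^(−5/2) = 0.99378.
Δσ_z = 3×2270/(2π×5.4²) × 0.99378 = 37.169 × 0.99378 = 36.94 kPa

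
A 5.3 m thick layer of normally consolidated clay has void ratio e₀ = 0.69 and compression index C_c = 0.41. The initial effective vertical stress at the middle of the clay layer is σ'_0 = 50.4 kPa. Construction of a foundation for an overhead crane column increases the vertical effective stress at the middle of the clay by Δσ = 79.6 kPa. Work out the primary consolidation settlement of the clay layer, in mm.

Final effective stress: σ'_f = σ'_0 + Δσ = 50.4 + 79.6 = 130 kPa.
Normally consolidated clay, so the full stress increment lies on the virgin compression line:
S_c = C_c·H/(1+e₀)·log₁₀(σ'_f/σ'_0) = 0.41×5.3/(1+0.69)×log₁₀(130/50.4)
    = 1.2858 × 0.41151 = 0.5291 m

S_c ≈ 529 mm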